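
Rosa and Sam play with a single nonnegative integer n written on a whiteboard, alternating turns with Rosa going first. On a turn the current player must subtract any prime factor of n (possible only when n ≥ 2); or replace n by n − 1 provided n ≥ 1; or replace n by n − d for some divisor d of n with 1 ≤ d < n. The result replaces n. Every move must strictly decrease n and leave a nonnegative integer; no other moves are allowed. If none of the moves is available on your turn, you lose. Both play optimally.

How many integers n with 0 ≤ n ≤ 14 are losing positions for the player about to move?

4

Work bottom-up. With no move the player to move loses. Otherwise the position is W if at least one move leads to an L position for the opponent, and L if every move leads to a W.
n=0: no move → L
n=1: W (go to 0, an L position)
n=2: W (go to 0, an L position)
n=3: W (go to 0, an L position)
n=4: L (options 2(W), 3(W) are all W)
n=5: W (go to 0, an L position)
n=6: W (go to 4, an L position)
n=7: W (go to 0, an L position)
n=8: W (go to 4, an L position)
n=9: L (options 6(W), 8(W) are all W)
n=10: W (go to 9, an L position)
n=11: W (go to 0, an L position)
n=12: W (go to 9, an L position)
n=13: W (go to 0, an L position)
n=14: L (options 7(W), 12(W), 13(W) are all W)
L entries with 0 ≤ n ≤ 14: n = 0, 4, 9, 14; that makes 4.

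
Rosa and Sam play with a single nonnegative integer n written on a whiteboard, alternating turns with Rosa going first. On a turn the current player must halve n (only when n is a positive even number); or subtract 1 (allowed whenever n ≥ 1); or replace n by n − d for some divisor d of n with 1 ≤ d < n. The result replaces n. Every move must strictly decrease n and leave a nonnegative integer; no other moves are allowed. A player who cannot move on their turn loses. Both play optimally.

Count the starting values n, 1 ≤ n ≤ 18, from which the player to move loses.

8

Label each position W (a win for the player to move) or L (a loss). A position with no legal move is L; any other position is W exactly when some move reaches an L, and L when every move reaches a W.
n=0: no move → L
n=1: reaches L-position 0 → W
n=2: only reaches 1(W), which is W → L
n=3: reaches L-position 2 → W
n=4: reaches L-position 2 → W
n=5: only reaches 4(W), which is W → L
n=6: reaches L-position 5 → W
n=7: only reaches 6(W), which is W → L
n=8: reaches L-position 7 → W
n=9: only reaches 6(W), 8(W), all W → L
n=10: reaches L-position 5 → W
n=11: only reaches 10(W), which is W → L
n=12: reaches L-position 9 → W
n=13: only reaches 12(W), which is W → L
n=14: reaches L-position 7 → W
n=15: only reaches 10(W), 12(W), 14(W), all W → L
n=16: reaches L-position 15 → W
n=17: only reaches 16(W), which is W → L
n=18: reaches L-position 9 → W
L entries with 1 ≤ n ≤ 18 (n=0 is outside the asked range and is not counted): n = 2, 5, 7, 9, 11, 13, 15, 17; that makes 8.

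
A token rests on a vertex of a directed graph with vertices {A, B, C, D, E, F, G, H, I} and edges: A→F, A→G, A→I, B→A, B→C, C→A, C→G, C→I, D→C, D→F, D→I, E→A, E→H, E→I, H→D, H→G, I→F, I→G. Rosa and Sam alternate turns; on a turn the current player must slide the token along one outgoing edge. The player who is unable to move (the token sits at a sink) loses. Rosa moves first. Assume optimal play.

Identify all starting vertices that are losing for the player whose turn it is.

Classify positions by backward induction: terminal positions (no move available) are L. From any other position, the mover wins iff some move reaches an L.
Every edge goes from a vertex to one that appears earlier in the order G, F, I, A, C, D, H, E, B, so processing vertices in that order labels each vertex after all of its successors.
G: no outgoing edge → L
F: no outgoing edge → L
I: reaches L-position F → W
A: reaches L-position F → W
C: reaches L-position G → W
D: reaches L-position F → W
H: reaches L-position G → W
E: only reaches H(W), A(W), I(W), all W → L
B: only reaches C(W), A(W), all W → L
Reading off the rows marked L gives the requested list; there are 4 such vertices.

B, E, F, G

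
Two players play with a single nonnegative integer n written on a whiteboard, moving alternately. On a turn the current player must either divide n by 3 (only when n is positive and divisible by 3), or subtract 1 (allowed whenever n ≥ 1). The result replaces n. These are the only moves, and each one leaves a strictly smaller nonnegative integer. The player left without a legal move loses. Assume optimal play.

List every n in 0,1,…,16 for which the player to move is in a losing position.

Compute win/loss labels from the base case upward. A position with no move is L. Any other position is W if it can reach an L in one move, else L.
n=0: no move → L
n=1: W (go to 0, an L position)
n=2: L (sole option 1(W) is W)
n=3: W (go to 2, an L position)
n=4: L (sole option 3(W) is W)
n=5: W (go to 4, an L position)
n=6: W (go to 2, an L position)
n=7: L (sole option 6(W) is W)
n=8: W (go to 7, an L position)
n=9: L (options 3(W), 8(W) are all W)
n=10: W (go to 9, an L position)
n=11: L (sole option 10(W) is W)
n=12: W (go to 4, an L position)
n=13: L (sole option 12(W) is W)
n=14: W (go to 13, an L position)
n=15: L (options 5(W), 14(W) are all W)
n=16: W (go to 15, an L position)
The losing starting values of n are exactly the entries labelled L in this table (8 of them).

0, 2, 4, 7, 9, 11, 13, 15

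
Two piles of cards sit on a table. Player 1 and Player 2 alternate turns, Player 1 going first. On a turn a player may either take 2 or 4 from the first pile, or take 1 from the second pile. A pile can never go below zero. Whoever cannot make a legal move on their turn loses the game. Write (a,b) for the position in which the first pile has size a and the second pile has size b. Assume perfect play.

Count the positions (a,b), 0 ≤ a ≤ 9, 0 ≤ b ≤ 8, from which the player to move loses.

36

Label each position W (a win for the player to move) or L (a loss). A position with no legal move is L; any other position is W exactly when some move reaches an L, and L when every move reaches a W.
Every move lowers a or b (never raises either), so fill the grid row by row in increasing a, and left to right within a row: each cell's successors are then already labelled.
      b=0  b=1  b=2  b=3  b=4  b=5  b=6  b=7  b=8
a=0:    L    W    L    W    L    W    L    W    L
a=1:    L    W    L    W    L    W    L    W    L
a=2:    W    L    W    L    W    L    W    L    W
a=3:    W    L    W    L    W    L    W    L    W
a=4:    W    W    W    W    W    W    W    W    W
a=5:    W    W    W    W    W    W    W    W    W
a=6:    L    W    L    W    L    W    L    W    L
a=7:    L    W    L    W    L    W    L    W    L
a=8:    W    L    W    L    W    L    W    L    W
a=9:    W    L    W    L    W    L    W    L    W
Cells with no legal move (terminal, hence L): (0,0), (1,0).
The remaining L cells, each justified by listing all of its moves:
(0,2): only reaches (0,1)(W), which is W → L
(0,4): only reaches (0,3)(W), which is W → L
(0,6): only reaches (0,5)(W), which is W → L
(0,8): only reaches (0,7)(W), which is W → L
(1,2): only reaches (1,1)(W), which is W → L
(1,4): only reaches (1,3)(W), which is W → L
(1,6): only reaches (1,5)(W), which is W → L
(1,8): only reaches (1,7)(W), which is W → L
(2,1): only reaches (0,1)(W), (2,0)(W), all W → L
(2,3): only reaches (0,3)(W), (2,2)(W), all W → L
(2,5): only reaches (0,5)(W), (2,4)(W), all W → L
(2,7): only reaches (0,7)(W), (2,6)(W), all W → L
(3,1): only reaches (1,1)(W), (3,0)(W), all W → L
(3,3): only reaches (1,3)(W), (3,2)(W), all W → L
(3,5): only reaches (1,5)(W), (3,4)(W), all W → L
(3,7): only reaches (1,7)(W), (3,6)(W), all W → L
(6,0): only reaches (4,0)(W), (2,0)(W), all W → L
(6,2): only reaches (4,2)(W), (2,2)(W), (6,1)(W), all W → L
(6,4): only reaches (4,4)(W), (2,4)(W), (6,3)(W), all W → L
(6,6): only reaches (4,6)(W), (2,6)(W), (6,5)(W), all W → L
(6,8): only reaches (4,8)(W), (2,8)(W), (6,7)(W), all W → L
(7,0): only reaches (5,0)(W), (3,0)(W), all W → L
(7,2): only reaches (5,2)(W), (3,2)(W), (7,1)(W), all W → L
(7,4): only reaches (5,4)(W), (3,4)(W), (7,3)(W), all W → L
(7,6): only reaches (5,6)(W), (3,6)(W), (7,5)(W), all W → L
(7,8): only reaches (5,8)(W), (3,8)(W), (7,7)(W), all W → L
(8,1): only reaches (6,1)(W), (4,1)(W), (8,0)(W), all W → L
(8,3): only reaches (6,3)(W), (4,3)(W), (8,2)(W), all W → L
(8,5): only reaches (6,5)(W), (4,5)(W), (8,4)(W), all W → L
(8,7): only reaches (6,7)(W), (4,7)(W), (8,6)(W), all W → L
(9,1): only reaches (7,1)(W), (5,1)(W), (9,0)(W), all W → L
(9,3): only reaches (7,3)(W), (5,3)(W), (9,2)(W), all W → L
(9,5): only reaches (7,5)(W), (5,5)(W), (9,4)(W), all W → L
(9,7): only reaches (7,7)(W), (5,7)(W), (9,6)(W), all W → L
Every other cell has at least one move into one of the L cells above, so it is W.
L cells per row: a=0: 5, a=1: 5, a=2: 4, a=3: 4, a=4: 0, a=5: 0, a=6: 5, a=7: 5, a=8: 4, a=9: 4; total 36.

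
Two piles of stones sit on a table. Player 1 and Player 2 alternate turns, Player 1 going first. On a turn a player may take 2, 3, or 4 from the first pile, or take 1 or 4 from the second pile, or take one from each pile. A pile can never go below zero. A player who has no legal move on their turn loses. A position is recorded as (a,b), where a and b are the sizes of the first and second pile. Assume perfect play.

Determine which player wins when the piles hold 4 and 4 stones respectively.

Player 1 wins.

Label each position W (a win for the player to move) or L (a loss). A position with no legal move is L; any other position is W exactly when some move reaches an L, and L when every move reaches a W.
No move ever increases a pile, so every position that can arise here has a ≤ 4 and b ≤ 4; it is enough to label the cells with 0 ≤ a ≤ 4 and 0 ≤ b ≤ 4.
Every move lowers a or b (never raises either), so fill the grid row by row in increasing a, and left to right within a row: each cell's successors are then already labelled.
      b=0  b=1  b=2  b=3  b=4
a=0:    L    W    L    W    W
a=1:    L    W    L    W    W
a=2:    W    W    W    W    L
a=3:    W    L    W    L    W
a=4:    W    L    W    L    W
Cells with no legal move (terminal, hence L): (0,0), (1,0).
The remaining L cells, each justified by listing all of its moves:
(0,2): the only move is to (0,1)(W), a W ⇒ L
(1,2): moves to (1,1)(W), (0,1)(W); every one is W ⇒ L
(2,4): moves to (0,4)(W), (2,3)(W), (2,0)(W), (1,3)(W); every one is W ⇒ L
(3,1): moves to (1,1)(W), (0,1)(W), (3,0)(W), (2,0)(W); every one is W ⇒ L
(3,3): moves to (1,3)(W), (0,3)(W), (3,2)(W), (2,2)(W); every one is W ⇒ L
(4,1): moves to (2,1)(W), (1,1)(W), (0,1)(W), (4,0)(W), (3,0)(W); every one is W ⇒ L
(4,3): moves to (2,3)(W), (1,3)(W), (0,3)(W), (4,2)(W), (3,2)(W); every one is W ⇒ L
Every other cell has at least one move into one of the L cells above, so it is W.
The starting position (4,4) is W: Player 1 should move to (2,4), handing over an L position.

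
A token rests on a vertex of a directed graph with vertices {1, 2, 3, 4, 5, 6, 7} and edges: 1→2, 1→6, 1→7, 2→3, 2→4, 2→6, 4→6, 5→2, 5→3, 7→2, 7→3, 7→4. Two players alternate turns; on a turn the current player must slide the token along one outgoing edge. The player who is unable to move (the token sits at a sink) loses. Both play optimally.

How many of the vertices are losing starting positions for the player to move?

2

Build the W/L table. Terminal = L. A non-terminal position is W if it has a move to some L; otherwise it is L.
Every edge goes from a vertex to one that appears earlier in the order 6, 3, 4, 2, 7, 1, 5, so processing vertices in that order labels each vertex after all of its successors.
6: no outgoing edge → L
3: no outgoing edge → L
4: reaches L-position 6 → W
2: reaches L-position 3 → W
7: reaches L-position 3 → W
1: reaches L-position 6 → W
5: reaches L-position 3 → W
The L vertices are 3, 6; that is 2 in all.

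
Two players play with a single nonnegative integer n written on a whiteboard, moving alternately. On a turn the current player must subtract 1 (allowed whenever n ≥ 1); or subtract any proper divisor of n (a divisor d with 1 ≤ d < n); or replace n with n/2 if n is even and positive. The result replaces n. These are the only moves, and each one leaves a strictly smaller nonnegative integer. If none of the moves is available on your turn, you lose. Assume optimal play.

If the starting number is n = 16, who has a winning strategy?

Use the standard recursion: the mover loses at a terminal position; elsewhere, the mover wins exactly when some move hands the opponent an L position.
n=0: no move → L
n=1: W (go to 0, an L position)
n=2: L (sole option 1(W) is W)
n=3: W (go to 2, an L position)
n=4: W (go to 2, an L position)
n=5: L (sole option 4(W) is W)
n=6: W (go to 5, an L position)
n=7: L (sole option 6(W) is W)
n=8: W (go to 7, an L position)
n=9: L (options 6(W), 8(W) are all W)
n=10: W (go to 5, an L position)
n=11: L (sole option 10(W) is W)
n=12: W (go to 9, an L position)
n=13: L (sole option 12(W) is W)
n=14: W (go to 7, an L position)
n=15: L (options 10(W), 12(W), 14(W) are all W)
n=16: W (go to 15, an L position)
The starting position 16 is W: the player to move should move to 15, handing over an L position.

The first player wins.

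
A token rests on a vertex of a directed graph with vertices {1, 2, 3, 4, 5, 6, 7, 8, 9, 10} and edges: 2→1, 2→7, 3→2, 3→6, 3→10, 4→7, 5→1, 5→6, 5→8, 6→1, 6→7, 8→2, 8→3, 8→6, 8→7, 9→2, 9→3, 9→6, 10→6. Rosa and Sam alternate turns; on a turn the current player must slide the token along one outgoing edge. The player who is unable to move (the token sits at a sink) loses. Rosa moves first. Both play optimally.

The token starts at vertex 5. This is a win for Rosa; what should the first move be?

Move to 1.

Work bottom-up. With no move the player to move loses. Otherwise the position is W if at least one move leads to an L position for the opponent, and L if every move leads to a W.
Every edge goes from a vertex to one that appears earlier in the order 1, 7, 6, 2, 4, 10, 3, 8, 5, 9, so processing vertices in that order labels each vertex after all of its successors.
1: no outgoing edge → L
7: no outgoing edge → L
6: reaches L-position 7 → W
2: reaches L-position 7 → W
4: reaches L-position 7 → W
10: only reaches 6(W), which is W → L
3: reaches L-position 10 → W
8: reaches L-position 7 → W
5: reaches L-position 1 → W
9: only reaches 3(W), 2(W), 6(W), all W → L
From 5, the L positions reachable in one move are: 1.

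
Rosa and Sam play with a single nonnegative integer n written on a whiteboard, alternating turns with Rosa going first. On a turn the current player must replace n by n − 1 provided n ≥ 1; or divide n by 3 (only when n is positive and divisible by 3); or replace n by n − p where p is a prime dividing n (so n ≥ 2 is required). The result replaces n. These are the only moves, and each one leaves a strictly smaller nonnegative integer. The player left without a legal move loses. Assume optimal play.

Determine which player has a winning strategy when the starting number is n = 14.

Sam wins.

Build the W/L table. Terminal = L. A non-terminal position is W if it has a move to some L; otherwise it is L.
n=0: no move → L
n=1: W (go to 0, an L position)
n=2: W (go to 0, an L position)
n=3: W (go to 0, an L position)
n=4: L (options 2(W), 3(W) are all W)
n=5: W (go to 0, an L position)
n=6: W (go to 4, an L position)
n=7: W (go to 0, an L position)
n=8: L (options 6(W), 7(W) are all W)
n=9: W (go to 8, an L position)
n=10: W (go to 8, an L position)
n=11: W (go to 0, an L position)
n=12: W (go to 4, an L position)
n=13: W (go to 0, an L position)
n=14: L (options 7(W), 12(W), 13(W) are all W)
Every move from 14 reaches a W position, so the mover loses.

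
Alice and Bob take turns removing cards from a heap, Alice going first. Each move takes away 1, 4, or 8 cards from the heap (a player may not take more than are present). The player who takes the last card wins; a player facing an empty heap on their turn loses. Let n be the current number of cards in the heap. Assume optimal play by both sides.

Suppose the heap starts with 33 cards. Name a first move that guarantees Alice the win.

Remove 4, leaving 29.

Work bottom-up. With no move the player to move loses. Otherwise the position is W if at least one move leads to an L position for the opponent, and L if every move leads to a W.
n=0: no move → L
n=1: W (go to 0, an L position)
n=2: L (sole option 1(W) is W)
n=3: W (go to 2, an L position)
n=4: W (go to 0, an L position)
n=5: L (options 4(W), 1(W) are all W)
n=6: W (go to 5, an L position)
n=7: L (options 6(W), 3(W) are all W)
n=8: W (go to 7, an L position)
n=9: W (go to 5, an L position)
n=10: W (go to 2, an L position)
n=11: W (go to 7, an L position)
n=12: L (options 11(W), 8(W), 4(W) are all W)
n=13: W (go to 12, an L position)
n=14: L (options 13(W), 10(W), 6(W) are all W)
n=15: W (go to 14, an L position)
n=16: W (go to 12, an L position)
n=17: L (options 16(W), 13(W), 9(W) are all W)
n=18: W (go to 17, an L position)
n=19: L (options 18(W), 15(W), 11(W) are all W)
n=20: W (go to 19, an L position)
n=21: W (go to 17, an L position)
n=22: W (go to 14, an L position)
n=23: W (go to 19, an L position)
n=24: L (options 23(W), 20(W), 16(W) are all W)
n=25: W (go to 24, an L position)
n=26: L (options 25(W), 22(W), 18(W) are all W)
n=27: W (go to 26, an L position)
n=28: W (go to 24, an L position)
n=29: L (options 28(W), 25(W), 21(W) are all W)
n=30: W (go to 29, an L position)
n=31: L (options 30(W), 27(W), 23(W) are all W)
n=32: W (go to 31, an L position)
n=33: W (go to 29, an L position)
From 33, the L positions reachable in one move are: 29.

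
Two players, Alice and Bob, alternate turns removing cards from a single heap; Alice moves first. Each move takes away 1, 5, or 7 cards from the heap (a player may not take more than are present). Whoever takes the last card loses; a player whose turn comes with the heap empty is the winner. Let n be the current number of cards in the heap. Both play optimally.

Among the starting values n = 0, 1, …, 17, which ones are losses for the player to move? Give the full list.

1, 3, 5, 7, 9, 11, 13, 15, 17

Work bottom-up. With no move the player to move wins. Otherwise the position is W if at least one move leads to an L position for the opponent, and L if every move leads to a W.
n=0: no move; the opponent has just taken the last card and therefore loses → W
n=1: the only move is to 0(W), a W ⇒ L
n=2: can move to 1, which is L ⇒ W
n=3: the only move is to 2(W), a W ⇒ L
n=4: can move to 3, which is L ⇒ W
n=5: moves to 4(W), 0(W); every one is W ⇒ L
n=6: can move to 5, which is L ⇒ W
n=7: moves to 6(W), 2(W), 0(W); every one is W ⇒ L
n=8: can move to 7, which is L ⇒ W
n=9: moves to 8(W), 4(W), 2(W); every one is W ⇒ L
n=10: can move to 9, which is L ⇒ W
n=11: moves to 10(W), 6(W), 4(W); every one is W ⇒ L
n=12: can move to 11, which is L ⇒ W
n=13: moves to 12(W), 8(W), 6(W); every one is W ⇒ L
n=14: can move to 13, which is L ⇒ W
n=15: moves to 14(W), 10(W), 8(W); every one is W ⇒ L
n=16: can move to 15, which is L ⇒ W
n=17: moves to 16(W), 12(W), 10(W); every one is W ⇒ L
Reading off the rows marked L gives the requested list; there are 9 such values of n.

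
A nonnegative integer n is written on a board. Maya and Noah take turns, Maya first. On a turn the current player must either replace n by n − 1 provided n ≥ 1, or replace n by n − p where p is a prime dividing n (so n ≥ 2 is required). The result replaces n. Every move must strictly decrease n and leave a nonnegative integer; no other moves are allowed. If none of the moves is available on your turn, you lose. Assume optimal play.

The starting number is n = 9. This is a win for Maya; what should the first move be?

Move to 8.

Classify positions by backward induction: terminal positions (no move available) are L. From any other position, the mover wins iff some move reaches an L.
n=0: no move → L
n=1: can move to 0, which is L ⇒ W
n=2: can move to 0, which is L ⇒ W
n=3: can move to 0, which is L ⇒ W
n=4: moves to 2(W), 3(W); every one is W ⇒ L
n=5: can move to 0, which is L ⇒ W
n=6: can move to 4, which is L ⇒ W
n=7: can move to 0, which is L ⇒ W
n=8: moves to 6(W), 7(W); every one is W ⇒ L
n=9: can move to 8, which is L ⇒ W
From 9, the L positions reachable in one move are: 8.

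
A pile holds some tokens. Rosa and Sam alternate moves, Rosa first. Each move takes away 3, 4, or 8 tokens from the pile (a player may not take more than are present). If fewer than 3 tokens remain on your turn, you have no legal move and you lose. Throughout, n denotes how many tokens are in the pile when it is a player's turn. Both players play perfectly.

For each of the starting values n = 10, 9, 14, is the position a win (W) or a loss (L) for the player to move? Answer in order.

10: W, 9: W, 14: L

Work bottom-up. With no move the player to move loses. Otherwise the position is W if at least one move leads to an L position for the opponent, and L if every move leads to a W.
n=0: no move → L
n=1: no move → L
n=2: no move → L
n=3: reaches L-position 0 → W
n=4: reaches L-position 1 → W
n=5: reaches L-position 2 → W
n=6: reaches L-position 2 → W
n=7: only reaches 4(W), 3(W), all W → L
n=8: reaches L-position 0 → W
n=9: reaches L-position 1 → W
n=10: reaches L-position 7 → W
n=11: reaches L-position 7 → W
n=12: only reaches 9(W), 8(W), 4(W), all W → L
n=13: only reaches 10(W), 9(W), 5(W), all W → L
n=14: only reaches 11(W), 10(W), 6(W), all W → L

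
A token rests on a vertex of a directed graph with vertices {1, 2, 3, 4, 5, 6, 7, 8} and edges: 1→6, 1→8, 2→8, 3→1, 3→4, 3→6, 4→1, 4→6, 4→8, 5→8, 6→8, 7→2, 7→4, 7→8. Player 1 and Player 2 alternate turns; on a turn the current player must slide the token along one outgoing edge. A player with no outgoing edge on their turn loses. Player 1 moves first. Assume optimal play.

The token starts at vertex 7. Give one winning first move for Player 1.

Work bottom-up. With no move the player to move loses. Otherwise the position is W if at least one move leads to an L position for the opponent, and L if every move leads to a W.
Every edge goes from a vertex to one that appears earlier in the order 8, 6, 1, 2, 4, 3, 5, 7, so processing vertices in that order labels each vertex after all of its successors.
8: no outgoing edge → L
6: reaches L-position 8 → W
1: reaches L-position 8 → W
2: reaches L-position 8 → W
4: reaches L-position 8 → W
3: only reaches 4(W), 1(W), 6(W), all W → L
5: reaches L-position 8 → W
7: reaches L-position 8 → W
From 7, the L positions reachable in one move are: 8.

Move to 8.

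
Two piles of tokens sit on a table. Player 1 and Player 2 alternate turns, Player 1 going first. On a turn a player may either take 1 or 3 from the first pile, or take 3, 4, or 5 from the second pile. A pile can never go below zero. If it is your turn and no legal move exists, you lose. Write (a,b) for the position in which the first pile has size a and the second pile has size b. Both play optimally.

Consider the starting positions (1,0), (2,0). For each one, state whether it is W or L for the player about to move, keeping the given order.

(1,0): W, (2,0): L

Build the W/L table. Terminal = L. A non-terminal position is W if it has a move to some L; otherwise it is L.
No move ever increases a pile, so every position that can arise here has a ≤ 2 and b ≤ 0; it is enough to label the cells with 0 ≤ a ≤ 2 and 0 ≤ b ≤ 0.
Every move lowers a or b (never raises either), so fill the grid row by row in increasing a, and left to right within a row: each cell's successors are then already labelled.
      b=0
a=0:    L
a=1:    W
a=2:    L
Cells with no legal move (terminal, hence L): (0,0).
The remaining L cells, each justified by listing all of its moves:
(2,0): L (sole option (1,0)(W) is W)
Every other cell has at least one move into one of the L cells above, so it is W.
(1,0): the move to (0,0) reaches an L cell, so W
(2,0): one of the L cells justified above, so L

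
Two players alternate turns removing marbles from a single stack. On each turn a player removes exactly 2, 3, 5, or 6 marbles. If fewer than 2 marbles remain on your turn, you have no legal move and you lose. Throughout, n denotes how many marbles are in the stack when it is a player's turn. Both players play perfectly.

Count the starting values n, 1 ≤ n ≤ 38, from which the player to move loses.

9

Positions with no move are L. A position that does have a move is losing for the player to move precisely when every available move leads to a winning position for the opponent. Fill in the labels:
n=0: no move → L
n=1: no move → L
n=2: W (go to 0, an L position)
n=3: W (go to 1, an L position)
n=4: W (go to 1, an L position)
n=5: W (go to 0, an L position)
n=6: W (go to 1, an L position)
n=7: W (go to 1, an L position)
n=8: L (options 6(W), 5(W), 3(W), 2(W) are all W)
n=9: L (options 7(W), 6(W), 4(W), 3(W) are all W)
n=10: W (go to 8, an L position)
n=11: W (go to 9, an L position)
n=12: W (go to 9, an L position)
n=13: W (go to 8, an L position)
n=14: W (go to 9, an L position)
n=15: W (go to 9, an L position)
n=16: L (options 14(W), 13(W), 11(W), 10(W) are all W)
n=17: L (options 15(W), 14(W), 12(W), 11(W) are all W)
n=18: W (go to 16, an L position)
n=19: W (go to 17, an L position)
n=20: W (go to 17, an L position)
n=21: W (go to 16, an L position)
n=22: W (go to 17, an L position)
n=23: W (go to 17, an L position)
n=24: L (options 22(W), 21(W), 19(W), 18(W) are all W)
n=25: L (options 23(W), 22(W), 20(W), 19(W) are all W)
n=26: W (go to 24, an L position)
n=27: W (go to 25, an L position)
n=28: W (go to 25, an L position)
n=29: W (go to 24, an L position)
n=30: W (go to 25, an L position)
n=31: W (go to 25, an L position)
n=32: L (options 30(W), 29(W), 27(W), 26(W) are all W)
n=33: L (options 31(W), 30(W), 28(W), 27(W) are all W)
n=34: W (go to 32, an L position)
n=35: W (go to 33, an L position)
n=36: W (go to 33, an L position)
n=37: W (go to 32, an L position)
n=38: W (go to 33, an L position)
L entries with 1 ≤ n ≤ 38 (n=0 is outside the asked range and is not counted): n = 1, 8, 9, 16, 17, 24, 25, 32, 33; that makes 9.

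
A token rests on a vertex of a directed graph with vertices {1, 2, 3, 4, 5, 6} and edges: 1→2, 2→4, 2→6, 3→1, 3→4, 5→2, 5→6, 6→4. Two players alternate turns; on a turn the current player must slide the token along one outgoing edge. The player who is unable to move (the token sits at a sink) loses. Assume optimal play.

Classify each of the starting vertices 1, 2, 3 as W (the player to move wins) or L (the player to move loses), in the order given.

1: L, 2: W, 3: W

Work bottom-up. With no move the player to move loses. Otherwise the position is W if at least one move leads to an L position for the opponent, and L if every move leads to a W.
Every edge goes from a vertex to one that appears earlier in the order 4, 6, 2, 1, 5, 3, so processing vertices in that order labels each vertex after all of its successors.
4: no outgoing edge → L
6: can move to 4, which is L ⇒ W
2: can move to 4, which is L ⇒ W
1: the only move is to 2(W), a W ⇒ L
5: moves to 2(W), 6(W); every one is W ⇒ L
3: can move to 1, which is L ⇒ W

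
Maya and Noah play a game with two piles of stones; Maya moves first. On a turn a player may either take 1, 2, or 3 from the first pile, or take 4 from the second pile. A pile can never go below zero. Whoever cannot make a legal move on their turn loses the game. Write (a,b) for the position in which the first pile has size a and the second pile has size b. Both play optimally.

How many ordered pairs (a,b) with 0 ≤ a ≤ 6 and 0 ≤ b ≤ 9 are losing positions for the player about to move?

20

Compute win/loss labels from the base case upward. A position with no move is L. Any other position is W if it can reach an L in one move, else L.
Every move lowers a or b (never raises either), so fill the grid row by row in increasing a, and left to right within a row: each cell's successors are then already labelled.
      b=0  b=1  b=2  b=3  b=4  b=5  b=6  b=7  b=8  b=9
a=0:    L    L    L    L    W    W    W    W    L    L
a=1:    W    W    W    W    L    L    L    L    W    W
a=2:    W    W    W    W    W    W    W    W    W    W
a=3:    W    W    W    W    W    W    W    W    W    W
a=4:    L    L    L    L    W    W    W    W    L    L
a=5:    W    W    W    W    L    L    L    L    W    W
a=6:    W    W    W    W    W    W    W    W    W    W
Cells with no legal move (terminal, hence L): (0,0), (0,1), (0,2), (0,3).
The remaining L cells, each justified by listing all of its moves:
(0,8): the only move is to (0,4)(W), a W ⇒ L
(0,9): the only move is to (0,5)(W), a W ⇒ L
(1,4): moves to (0,4)(W), (1,0)(W); every one is W ⇒ L
(1,5): moves to (0,5)(W), (1,1)(W); every one is W ⇒ L
(1,6): moves to (0,6)(W), (1,2)(W); every one is W ⇒ L
(1,7): moves to (0,7)(W), (1,3)(W); every one is W ⇒ L
(4,0): moves to (3,0)(W), (2,0)(W), (1,0)(W); every one is W ⇒ L
(4,1): moves to (3,1)(W), (2,1)(W), (1,1)(W); every one is W ⇒ L
(4,2): moves to (3,2)(W), (2,2)(W), (1,2)(W); every one is W ⇒ L
(4,3): moves to (3,3)(W), (2,3)(W), (1,3)(W); every one is W ⇒ L
(4,8): moves to (3,8)(W), (2,8)(W), (1,8)(W), (4,4)(W); every one is W ⇒ L
(4,9): moves to (3,9)(W), (2,9)(W), (1,9)(W), (4,5)(W); every one is W ⇒ L
(5,4): moves to (4,4)(W), (3,4)(W), (2,4)(W), (5,0)(W); every one is W ⇒ L
(5,5): moves to (4,5)(W), (3,5)(W), (2,5)(W), (5,1)(W); every one is W ⇒ L
(5,6): moves to (4,6)(W), (3,6)(W), (2,6)(W), (5,2)(W); every one is W ⇒ L
(5,7): moves to (4,7)(W), (3,7)(W), (2,7)(W), (5,3)(W); every one is W ⇒ L
Every other cell has at least one move into one of the L cells above, so it is W.
L cells per row: a=0: 6, a=1: 4, a=2: 0, a=3: 0, a=4: 6, a=5: 4, a=6: 0; total 20.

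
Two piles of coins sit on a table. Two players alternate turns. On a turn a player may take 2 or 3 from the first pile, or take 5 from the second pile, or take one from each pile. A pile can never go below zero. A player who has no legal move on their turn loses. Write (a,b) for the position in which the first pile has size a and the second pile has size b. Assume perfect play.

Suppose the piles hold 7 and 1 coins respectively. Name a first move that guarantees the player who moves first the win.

Compute win/loss labels from the base case upward. A position with no move is L. Any other position is W if it can reach an L in one move, else L.
No move ever increases a pile, so every position that can arise here has a ≤ 7 and b ≤ 1; it is enough to label the cells with 0 ≤ a ≤ 7 and 0 ≤ b ≤ 1.
Every move lowers a or b (never raises either), so fill the grid row by row in increasing a, and left to right within a row: each cell's successors are then already labelled.
      b=0  b=1
a=0:    L    L
a=1:    L    W
a=2:    W    W
a=3:    W    W
a=4:    W    L
a=5:    L    L
a=6:    L    W
a=7:    W    W
Cells with no legal move (terminal, hence L): (0,0), (0,1), (1,0).
The remaining L cells, each justified by listing all of its moves:
(4,1): moves to (2,1)(W), (1,1)(W), (3,0)(W); every one is W ⇒ L
(5,0): moves to (3,0)(W), (2,0)(W); every one is W ⇒ L
(5,1): moves to (3,1)(W), (2,1)(W), (4,0)(W); every one is W ⇒ L
(6,0): moves to (4,0)(W), (3,0)(W); every one is W ⇒ L
Every other cell has at least one move into one of the L cells above, so it is W.
From (7,1), the L positions reachable in one move are: (5,1), (4,1), (6,0). Any move reaching one of these is winning.

Move to (5,1).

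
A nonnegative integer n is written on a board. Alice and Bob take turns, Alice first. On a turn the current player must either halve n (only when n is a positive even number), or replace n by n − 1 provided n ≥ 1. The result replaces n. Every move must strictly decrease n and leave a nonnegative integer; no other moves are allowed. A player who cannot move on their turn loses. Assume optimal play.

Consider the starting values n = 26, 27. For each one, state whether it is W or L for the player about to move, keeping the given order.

Positions with no move are L. A position that does have a move is losing for the player to move precisely when every available move leads to a winning position for the opponent. Fill in the labels:
n=0: no move → L
n=1: reaches L-position 0 → W
n=2: only reaches 1(W), which is W → L
n=3: reaches L-position 2 → W
n=4: reaches L-position 2 → W
n=5: only reaches 4(W), which is W → L
n=6: reaches L-position 5 → W
n=7: only reaches 6(W), which is W → L
n=8: reaches L-position 7 → W
n=9: only reaches 8(W), which is W → L
n=10: reaches L-position 5 → W
n=11: only reaches 10(W), which is W → L
n=12: reaches L-position 11 → W
n=13: only reaches 12(W), which is W → L
n=14: reaches L-position 7 → W
n=15: only reaches 14(W), which is W → L
n=16: reaches L-position 15 → W
n=17: only reaches 16(W), which is W → L
n=18: reaches L-position 9 → W
n=19: only reaches 18(W), which is W → L
n=20: reaches L-position 19 → W
n=21: only reaches 20(W), which is W → L
n=22: reaches L-position 11 → W
n=23: only reaches 22(W), which is W → L
n=24: reaches L-position 23 → W
n=25: only reaches 24(W), which is W → L
n=26: reaches L-position 13 → W
n=27: only reaches 26(W), which is W → L

26: W, 27: L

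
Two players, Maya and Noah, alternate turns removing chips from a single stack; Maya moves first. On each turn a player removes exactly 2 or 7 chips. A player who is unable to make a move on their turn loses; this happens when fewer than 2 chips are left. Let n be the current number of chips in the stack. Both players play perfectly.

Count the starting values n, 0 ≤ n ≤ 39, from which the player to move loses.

Use the standard recursion: the mover loses at a terminal position; elsewhere, the mover wins exactly when some move hands the opponent an L position.
n=0: no move → L
n=1: no move → L
n=2: can move to 0, which is L ⇒ W
n=3: can move to 1, which is L ⇒ W
n=4: the only move is to 2(W), a W ⇒ L
n=5: the only move is to 3(W), a W ⇒ L
n=6: can move to 4, which is L ⇒ W
n=7: can move to 5, which is L ⇒ W
n=8: can move to 1, which is L ⇒ W
n=9: moves to 7(W), 2(W); every one is W ⇒ L
n=10: moves to 8(W), 3(W); every one is W ⇒ L
n=11: can move to 9, which is L ⇒ W
n=12: can move to 10, which is L ⇒ W
n=13: moves to 11(W), 6(W); every one is W ⇒ L
n=14: moves to 12(W), 7(W); every one is W ⇒ L
n=15: can move to 13, which is L ⇒ W
n=16: can move to 14, which is L ⇒ W
n=17: can move to 10, which is L ⇒ W
n=18: moves to 16(W), 11(W); every one is W ⇒ L
n=19: moves to 17(W), 12(W); every one is W ⇒ L
n=20: can move to 18, which is L ⇒ W
n=21: can move to 19, which is L ⇒ W
n=22: moves to 20(W), 15(W); every one is W ⇒ L
n=23: moves to 21(W), 16(W); every one is W ⇒ L
n=24: can move to 22, which is L ⇒ W
n=25: can move to 23, which is L ⇒ W
n=26: can move to 19, which is L ⇒ W
n=27: moves to 25(W), 20(W); every one is W ⇒ L
n=28: moves to 26(W), 21(W); every one is W ⇒ L
n=29: can move to 27, which is L ⇒ W
n=30: can move to 28, which is L ⇒ W
n=31: moves to 29(W), 24(W); every one is W ⇒ L
n=32: moves to 30(W), 25(W); every one is W ⇒ L
n=33: can move to 31, which is L ⇒ W
n=34: can move to 32, which is L ⇒ W
n=35: can move to 28, which is L ⇒ W
n=36: moves to 34(W), 29(W); every one is W ⇒ L
n=37: moves to 35(W), 30(W); every one is W ⇒ L
n=38: can move to 36, which is L ⇒ W
n=39: can move to 37, which is L ⇒ W
L entries with 0 ≤ n ≤ 39: n = 0, 1, 4, 5, 9, 10, 13, 14, 18, 19, 22, 23, 27, 28, 31, 32, 36, 37; that makes 18.

18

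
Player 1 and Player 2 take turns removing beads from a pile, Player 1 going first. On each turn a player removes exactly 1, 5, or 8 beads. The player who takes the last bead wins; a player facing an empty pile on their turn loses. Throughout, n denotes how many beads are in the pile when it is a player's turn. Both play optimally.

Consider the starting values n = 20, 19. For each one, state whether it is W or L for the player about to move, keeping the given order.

Positions with no move are L. A position that does have a move is losing for the player to move precisely when every available move leads to a winning position for the opponent. Fill in the labels:
n=0: no move → L
n=1: →0(L), so W
n=2: →1(W) only, which is W, so L
n=3: →2(L), so W
n=4: →3(W) only, which is W, so L
n=5: →4(L), so W
n=6: →5(W), 1(W) — all W, so L
n=7: →6(L), so W
n=8: →0(L), so W
n=9: →4(L), so W
n=10: →2(L), so W
n=11: →6(L), so W
n=12: →4(L), so W
n=13: →12(W), 8(W), 5(W) — all W, so L
n=14: →13(L), so W
n=15: →14(W), 10(W), 7(W) — all W, so L
n=16: →15(L), so W
n=17: →16(W), 12(W), 9(W) — all W, so L
n=18: →17(L), so W
n=19: →18(W), 14(W), 11(W) — all W, so L
n=20: →19(L), so W

20: W, 19: L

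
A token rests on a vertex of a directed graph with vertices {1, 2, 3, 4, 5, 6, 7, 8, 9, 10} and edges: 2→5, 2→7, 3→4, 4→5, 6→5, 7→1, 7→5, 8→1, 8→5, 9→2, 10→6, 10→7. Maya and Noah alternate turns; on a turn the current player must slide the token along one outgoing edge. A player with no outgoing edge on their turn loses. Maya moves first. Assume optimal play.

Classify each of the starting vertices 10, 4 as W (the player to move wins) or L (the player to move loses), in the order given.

10: L, 4: W

Compute win/loss labels from the base case upward. A position with no move is L. Any other position is W if it can reach an L in one move, else L.
Every edge goes from a vertex to one that appears earlier in the order 1, 5, 4, 7, 2, 6, 3, 9, 10, 8, so processing vertices in that order labels each vertex after all of its successors.
1: no outgoing edge → L
5: no outgoing edge → L
4: can move to 5, which is L ⇒ W
7: can move to 5, which is L ⇒ W
2: can move to 5, which is L ⇒ W
6: can move to 5, which is L ⇒ W
3: the only move is to 4(W), a W ⇒ L
9: the only move is to 2(W), a W ⇒ L
10: moves to 6(W), 7(W); every one is W ⇒ L
8: can move to 5, which is L ⇒ W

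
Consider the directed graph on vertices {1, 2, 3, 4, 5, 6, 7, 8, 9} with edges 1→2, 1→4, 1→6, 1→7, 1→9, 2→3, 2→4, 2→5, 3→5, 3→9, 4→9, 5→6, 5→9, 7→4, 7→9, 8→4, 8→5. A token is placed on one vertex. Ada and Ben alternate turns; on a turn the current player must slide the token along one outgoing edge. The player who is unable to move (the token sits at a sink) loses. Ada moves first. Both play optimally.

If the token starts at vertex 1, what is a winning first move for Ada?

Label each position W (a win for the player to move) or L (a loss). A position with no legal move is L; any other position is W exactly when some move reaches an L, and L when every move reaches a W.
Every edge goes from a vertex to one that appears earlier in the order 9, 6, 5, 3, 4, 2, 7, 8, 1, so processing vertices in that order labels each vertex after all of its successors.
9: no outgoing edge → L
6: no outgoing edge → L
5: W (go to 6, an L position)
3: W (go to 9, an L position)
4: W (go to 9, an L position)
2: L (options 4(W), 3(W), 5(W) are all W)
7: W (go to 9, an L position)
8: L (options 4(W), 5(W) are all W)
1: W (go to 2, an L position)
From 1, the L positions reachable in one move are: 2, 6, 9. Any move reaching one of these is winning.

Move to 2.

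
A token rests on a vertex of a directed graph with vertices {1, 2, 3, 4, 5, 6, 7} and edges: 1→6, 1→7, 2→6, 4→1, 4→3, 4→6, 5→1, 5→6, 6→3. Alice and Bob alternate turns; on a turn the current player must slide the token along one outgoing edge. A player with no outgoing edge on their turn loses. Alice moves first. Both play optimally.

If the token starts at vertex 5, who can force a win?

Bob wins.

Use the standard recursion: the mover loses at a terminal position; elsewhere, the mover wins exactly when some move hands the opponent an L position.
Every edge goes from a vertex to one that appears earlier in the order 7, 3, 6, 1, 4, 2, 5, so processing vertices in that order labels each vertex after all of its successors.
7: no outgoing edge → L
3: no outgoing edge → L
6: W (go to 3, an L position)
1: W (go to 7, an L position)
4: W (go to 3, an L position)
2: L (sole option 6(W) is W)
5: L (options 1(W), 6(W) are all W)
The starting position 5 is L: whatever Alice does, the opponent receives a W position.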